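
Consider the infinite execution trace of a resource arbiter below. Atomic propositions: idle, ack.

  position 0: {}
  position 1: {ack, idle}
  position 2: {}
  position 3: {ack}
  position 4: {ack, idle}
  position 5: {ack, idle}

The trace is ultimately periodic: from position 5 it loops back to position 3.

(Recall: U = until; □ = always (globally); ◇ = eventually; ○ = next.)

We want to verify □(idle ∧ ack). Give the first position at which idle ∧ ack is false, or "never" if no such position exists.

0

At position 0 the labels are {}, so idle ∧ ack is false there. This is the first violation.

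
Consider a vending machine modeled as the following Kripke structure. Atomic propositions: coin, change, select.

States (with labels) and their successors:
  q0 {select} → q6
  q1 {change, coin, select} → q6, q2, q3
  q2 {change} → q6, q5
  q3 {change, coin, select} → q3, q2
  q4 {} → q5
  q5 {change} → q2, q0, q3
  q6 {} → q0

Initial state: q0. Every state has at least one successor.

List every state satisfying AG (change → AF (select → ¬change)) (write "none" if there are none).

States satisfying change → AF (select → ¬change): {q0, q2, q4, q5, q6}.
States satisfying AG (change → AF (select → ¬change)): {q0, q6}.

{q0, q6}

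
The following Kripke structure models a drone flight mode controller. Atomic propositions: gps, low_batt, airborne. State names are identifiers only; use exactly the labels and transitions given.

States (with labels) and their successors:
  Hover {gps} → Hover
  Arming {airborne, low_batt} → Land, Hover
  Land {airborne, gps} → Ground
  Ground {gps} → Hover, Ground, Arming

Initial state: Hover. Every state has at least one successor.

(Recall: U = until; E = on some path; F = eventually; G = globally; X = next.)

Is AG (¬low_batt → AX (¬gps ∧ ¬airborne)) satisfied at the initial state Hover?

Does not hold

States satisfying ¬low_batt → AX (¬gps ∧ ¬airborne): {Arming}.
States satisfying AG (¬low_batt → AX (¬gps ∧ ¬airborne)): ∅.
Hover is reachable from Hover and violates ¬low_batt → AX (¬gps ∧ ¬airborne), so AG fails at Hover.
Hover ∉ Sat(AG (¬low_batt → AX (¬gps ∧ ¬airborne))).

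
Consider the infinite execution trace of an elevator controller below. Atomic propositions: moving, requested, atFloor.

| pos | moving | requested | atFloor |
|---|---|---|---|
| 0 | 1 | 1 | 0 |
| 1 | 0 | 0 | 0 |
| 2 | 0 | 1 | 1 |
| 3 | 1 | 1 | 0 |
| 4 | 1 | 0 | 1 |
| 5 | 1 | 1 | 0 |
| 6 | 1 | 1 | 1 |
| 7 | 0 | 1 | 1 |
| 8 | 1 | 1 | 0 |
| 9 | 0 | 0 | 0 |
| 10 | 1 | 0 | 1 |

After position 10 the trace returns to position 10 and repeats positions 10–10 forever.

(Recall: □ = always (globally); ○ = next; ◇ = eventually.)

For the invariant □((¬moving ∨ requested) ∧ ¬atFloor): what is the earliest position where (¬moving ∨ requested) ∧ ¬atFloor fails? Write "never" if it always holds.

Check (¬moving ∨ requested) ∧ ¬atFloor at each position in order: 0 ✓, 1 ✓.
At position 2 the labels are {atFloor, requested}, so (¬moving ∨ requested) ∧ ¬atFloor is false there. This is the first violation.

2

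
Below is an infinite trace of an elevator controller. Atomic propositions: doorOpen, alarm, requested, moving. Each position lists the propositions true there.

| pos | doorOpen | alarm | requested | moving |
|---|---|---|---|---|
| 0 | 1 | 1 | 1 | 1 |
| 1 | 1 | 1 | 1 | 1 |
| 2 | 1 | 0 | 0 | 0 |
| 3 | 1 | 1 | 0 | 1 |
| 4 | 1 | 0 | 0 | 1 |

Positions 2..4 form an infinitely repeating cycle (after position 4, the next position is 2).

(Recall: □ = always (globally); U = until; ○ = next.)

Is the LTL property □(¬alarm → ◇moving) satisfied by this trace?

¬alarm → ◇moving holds at every position 0..4, and those are all positions ever visited, so □(¬alarm → ◇moving) holds.
Positions where ¬alarm holds: 2, 4.
Check ◇moving at each: 2→ok, 4→ok.

Yes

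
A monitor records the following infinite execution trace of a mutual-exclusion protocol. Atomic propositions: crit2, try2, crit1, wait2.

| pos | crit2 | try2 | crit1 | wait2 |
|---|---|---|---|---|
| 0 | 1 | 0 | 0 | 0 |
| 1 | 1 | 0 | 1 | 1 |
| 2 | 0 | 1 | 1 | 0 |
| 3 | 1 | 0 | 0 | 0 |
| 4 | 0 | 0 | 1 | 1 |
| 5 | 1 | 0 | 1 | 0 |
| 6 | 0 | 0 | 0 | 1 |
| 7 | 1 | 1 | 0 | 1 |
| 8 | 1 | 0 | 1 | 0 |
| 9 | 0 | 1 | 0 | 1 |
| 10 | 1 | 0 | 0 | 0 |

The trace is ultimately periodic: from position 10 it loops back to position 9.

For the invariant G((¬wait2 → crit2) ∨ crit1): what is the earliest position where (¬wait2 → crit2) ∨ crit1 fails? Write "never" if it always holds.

(¬wait2 → crit2) ∨ crit1 holds at every position 0..10, and those are all the positions the trace ever visits, so the invariant G((¬wait2 → crit2) ∨ crit1) is never violated.

never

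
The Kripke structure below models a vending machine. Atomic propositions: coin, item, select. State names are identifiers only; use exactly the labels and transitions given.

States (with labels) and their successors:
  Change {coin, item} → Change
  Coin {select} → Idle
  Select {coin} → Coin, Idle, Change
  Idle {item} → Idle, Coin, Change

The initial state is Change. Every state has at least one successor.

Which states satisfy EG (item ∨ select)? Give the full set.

States satisfying item ∨ select: {Change, Coin, Idle}.
States satisfying EG (item ∨ select): {Change, Coin, Idle}.

{Change, Coin, Idle}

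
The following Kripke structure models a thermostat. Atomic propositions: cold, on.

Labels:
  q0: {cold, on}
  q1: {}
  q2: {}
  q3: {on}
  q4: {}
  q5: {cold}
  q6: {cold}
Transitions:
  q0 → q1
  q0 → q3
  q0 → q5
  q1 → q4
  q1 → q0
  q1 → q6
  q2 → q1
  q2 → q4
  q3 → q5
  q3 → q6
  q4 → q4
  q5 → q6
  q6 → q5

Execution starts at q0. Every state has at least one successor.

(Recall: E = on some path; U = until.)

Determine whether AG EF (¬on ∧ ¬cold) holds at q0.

States satisfying EF (¬on ∧ ¬cold): {q0, q1, q2, q4}.
States satisfying AG EF (¬on ∧ ¬cold): {q4}.
q3 is reachable from q0 and violates EF (¬on ∧ ¬cold), so AG fails at q0.
q0 ∉ Sat(AG EF (¬on ∧ ¬cold)).

No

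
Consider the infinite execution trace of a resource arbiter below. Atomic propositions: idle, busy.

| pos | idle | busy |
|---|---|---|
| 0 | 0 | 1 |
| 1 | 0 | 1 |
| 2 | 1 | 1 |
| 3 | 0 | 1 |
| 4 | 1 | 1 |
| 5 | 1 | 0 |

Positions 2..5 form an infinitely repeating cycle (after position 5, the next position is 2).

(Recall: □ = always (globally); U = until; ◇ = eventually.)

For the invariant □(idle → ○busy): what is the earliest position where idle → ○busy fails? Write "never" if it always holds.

Check idle → ○busy at each position in order: 0 ✓, 1 ✓, 2 ✓, 3 ✓.
At position 4 the labels are {busy, idle} and the next position 5 has {idle}, so idle → ○busy is false there. This is the first violation.

4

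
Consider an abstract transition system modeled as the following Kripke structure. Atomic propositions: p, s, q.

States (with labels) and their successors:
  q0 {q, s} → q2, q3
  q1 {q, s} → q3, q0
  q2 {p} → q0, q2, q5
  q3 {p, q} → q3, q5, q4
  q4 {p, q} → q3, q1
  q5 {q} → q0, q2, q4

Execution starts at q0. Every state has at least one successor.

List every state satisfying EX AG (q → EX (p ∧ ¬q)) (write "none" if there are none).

States satisfying AG (q → EX (p ∧ ¬q)): ∅.
States satisfying EX AG (q → EX (p ∧ ¬q)): ∅.

none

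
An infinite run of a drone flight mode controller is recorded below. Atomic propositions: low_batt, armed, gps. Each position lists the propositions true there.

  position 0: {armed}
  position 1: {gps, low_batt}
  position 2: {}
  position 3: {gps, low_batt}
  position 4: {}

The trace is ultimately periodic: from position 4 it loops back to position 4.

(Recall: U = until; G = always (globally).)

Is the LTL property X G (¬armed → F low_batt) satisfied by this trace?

The position after 0 is 1; G (¬armed → F low_batt) is false there.

No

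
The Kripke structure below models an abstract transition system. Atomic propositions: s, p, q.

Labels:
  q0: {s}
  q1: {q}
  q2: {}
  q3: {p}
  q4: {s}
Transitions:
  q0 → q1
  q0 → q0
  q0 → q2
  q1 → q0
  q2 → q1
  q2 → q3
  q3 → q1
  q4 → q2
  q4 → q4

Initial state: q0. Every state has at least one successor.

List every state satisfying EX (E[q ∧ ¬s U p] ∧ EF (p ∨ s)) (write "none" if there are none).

States satisfying E[q ∧ ¬s U p] ∧ EF (p ∨ s): {q3}.
States satisfying EX (E[q ∧ ¬s U p] ∧ EF (p ∨ s)): {q2}.

{q2}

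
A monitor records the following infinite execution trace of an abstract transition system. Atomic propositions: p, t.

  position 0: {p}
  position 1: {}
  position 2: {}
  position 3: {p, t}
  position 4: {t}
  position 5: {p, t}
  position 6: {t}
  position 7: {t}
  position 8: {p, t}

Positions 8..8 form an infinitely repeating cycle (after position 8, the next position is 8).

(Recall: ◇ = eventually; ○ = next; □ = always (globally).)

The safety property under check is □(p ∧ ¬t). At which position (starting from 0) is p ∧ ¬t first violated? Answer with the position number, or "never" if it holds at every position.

1

Check p ∧ ¬t at each position in order: 0 ✓.
At position 1 the labels are {}, so p ∧ ¬t is false there. This is the first violation.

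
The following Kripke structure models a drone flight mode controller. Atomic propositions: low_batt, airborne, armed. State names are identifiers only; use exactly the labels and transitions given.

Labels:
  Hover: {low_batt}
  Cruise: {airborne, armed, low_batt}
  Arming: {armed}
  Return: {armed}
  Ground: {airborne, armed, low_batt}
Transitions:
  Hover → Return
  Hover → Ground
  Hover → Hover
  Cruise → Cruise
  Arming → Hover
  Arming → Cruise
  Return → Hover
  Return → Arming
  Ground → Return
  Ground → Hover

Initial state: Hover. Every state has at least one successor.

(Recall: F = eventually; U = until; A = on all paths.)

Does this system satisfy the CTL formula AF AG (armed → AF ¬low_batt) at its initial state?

States satisfying AG (armed → AF ¬low_batt): ∅.
States satisfying AF AG (armed → AF ¬low_batt): ∅.
There is a path from Hover along which AG (armed → AF ¬low_batt) never holds.
Hover ∉ Sat(AF AG (armed → AF ¬low_batt)).

Violated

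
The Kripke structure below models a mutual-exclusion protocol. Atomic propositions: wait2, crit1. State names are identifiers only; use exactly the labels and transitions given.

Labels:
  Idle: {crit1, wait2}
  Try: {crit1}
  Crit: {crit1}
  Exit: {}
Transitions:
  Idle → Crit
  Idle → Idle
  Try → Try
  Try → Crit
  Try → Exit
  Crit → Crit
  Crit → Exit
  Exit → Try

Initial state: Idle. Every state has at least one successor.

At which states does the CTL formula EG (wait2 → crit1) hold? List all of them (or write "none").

States satisfying wait2 → crit1: {Idle, Try, Crit, Exit}.
States satisfying EG (wait2 → crit1): {Idle, Try, Crit, Exit}.

{Idle, Try, Crit, Exit}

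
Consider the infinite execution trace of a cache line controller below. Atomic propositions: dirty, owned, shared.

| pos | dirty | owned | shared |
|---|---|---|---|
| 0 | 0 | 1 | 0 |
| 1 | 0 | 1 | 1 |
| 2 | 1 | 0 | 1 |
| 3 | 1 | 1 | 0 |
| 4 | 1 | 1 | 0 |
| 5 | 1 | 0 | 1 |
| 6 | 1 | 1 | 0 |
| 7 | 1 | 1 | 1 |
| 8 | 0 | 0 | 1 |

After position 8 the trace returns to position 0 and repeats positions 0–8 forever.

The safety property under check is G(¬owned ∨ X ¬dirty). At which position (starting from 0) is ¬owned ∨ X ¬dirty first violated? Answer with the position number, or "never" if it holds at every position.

1

Check ¬owned ∨ X ¬dirty at each position in order: 0 ✓.
At position 1 the labels are {owned, shared} and the next position 2 has {dirty, shared}, so ¬owned ∨ X ¬dirty is false there. This is the first violation.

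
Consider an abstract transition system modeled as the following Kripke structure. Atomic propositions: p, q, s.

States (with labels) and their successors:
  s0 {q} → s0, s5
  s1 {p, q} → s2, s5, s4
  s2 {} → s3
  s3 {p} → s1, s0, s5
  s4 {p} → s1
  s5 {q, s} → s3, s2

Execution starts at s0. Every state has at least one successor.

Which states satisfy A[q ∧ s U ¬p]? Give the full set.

States satisfying q ∧ s: {s5}.
States satisfying ¬p: {s0, s2, s5}.
States satisfying A[q ∧ s U ¬p]: {s0, s2, s5}.

{s0, s2, s5}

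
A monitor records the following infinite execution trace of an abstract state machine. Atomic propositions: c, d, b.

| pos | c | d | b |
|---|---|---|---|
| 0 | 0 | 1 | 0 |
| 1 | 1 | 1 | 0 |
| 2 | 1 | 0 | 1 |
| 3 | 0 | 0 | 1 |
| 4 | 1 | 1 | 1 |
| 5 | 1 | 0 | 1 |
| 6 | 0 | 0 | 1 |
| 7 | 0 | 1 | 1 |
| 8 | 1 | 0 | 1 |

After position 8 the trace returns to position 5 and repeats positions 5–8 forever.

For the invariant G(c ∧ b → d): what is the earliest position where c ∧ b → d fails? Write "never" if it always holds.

2

Check c ∧ b → d at each position in order: 0 ✓, 1 ✓.
At position 2 the labels are {b, c}, so c ∧ b → d is false there. This is the first violation.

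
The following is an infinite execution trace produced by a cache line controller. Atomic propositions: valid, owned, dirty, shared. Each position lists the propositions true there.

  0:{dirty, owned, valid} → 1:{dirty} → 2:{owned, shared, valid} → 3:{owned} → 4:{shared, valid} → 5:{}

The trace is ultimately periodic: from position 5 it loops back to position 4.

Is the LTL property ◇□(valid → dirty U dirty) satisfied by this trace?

Violated

□(valid → dirty U dirty) is false at every position 0..5, so it never becomes true and ◇□(valid → dirty U dirty) fails.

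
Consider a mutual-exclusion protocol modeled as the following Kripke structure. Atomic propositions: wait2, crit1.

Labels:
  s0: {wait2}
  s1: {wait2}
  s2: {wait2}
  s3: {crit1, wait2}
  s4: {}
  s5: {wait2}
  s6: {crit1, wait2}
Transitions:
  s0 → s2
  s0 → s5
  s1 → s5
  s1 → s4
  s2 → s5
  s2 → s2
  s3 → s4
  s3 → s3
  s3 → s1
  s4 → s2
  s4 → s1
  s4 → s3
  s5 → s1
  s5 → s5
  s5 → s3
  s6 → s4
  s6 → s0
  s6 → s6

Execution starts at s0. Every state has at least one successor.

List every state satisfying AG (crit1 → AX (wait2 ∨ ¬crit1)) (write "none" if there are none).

States satisfying crit1 → AX (wait2 ∨ ¬crit1): {s0, s1, s2, s3, s4, s5, s6}.
States satisfying AG (crit1 → AX (wait2 ∨ ¬crit1)): {s0, s1, s2, s3, s4, s5, s6}.

{s0, s1, s2, s3, s4, s5, s6}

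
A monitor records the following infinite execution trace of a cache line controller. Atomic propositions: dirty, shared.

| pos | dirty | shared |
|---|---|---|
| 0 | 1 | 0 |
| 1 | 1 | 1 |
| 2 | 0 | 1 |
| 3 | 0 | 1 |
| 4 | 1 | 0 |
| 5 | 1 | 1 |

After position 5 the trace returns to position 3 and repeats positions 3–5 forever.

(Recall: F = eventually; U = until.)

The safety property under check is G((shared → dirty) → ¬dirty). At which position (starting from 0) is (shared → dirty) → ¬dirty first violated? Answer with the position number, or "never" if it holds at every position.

0

At position 0 the labels are {dirty}, so (shared → dirty) → ¬dirty is false there. This is the first violation.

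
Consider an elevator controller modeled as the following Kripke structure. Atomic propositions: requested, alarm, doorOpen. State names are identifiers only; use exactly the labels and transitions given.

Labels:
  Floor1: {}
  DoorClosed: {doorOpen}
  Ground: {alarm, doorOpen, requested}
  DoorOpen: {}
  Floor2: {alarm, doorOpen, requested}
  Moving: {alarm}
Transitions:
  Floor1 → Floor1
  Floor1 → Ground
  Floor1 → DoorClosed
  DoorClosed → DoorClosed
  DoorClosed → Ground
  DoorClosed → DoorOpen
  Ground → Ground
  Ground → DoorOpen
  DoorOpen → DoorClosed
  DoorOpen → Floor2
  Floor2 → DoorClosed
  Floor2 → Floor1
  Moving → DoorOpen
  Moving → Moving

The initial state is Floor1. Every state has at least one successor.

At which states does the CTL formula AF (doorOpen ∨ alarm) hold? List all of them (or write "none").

States satisfying doorOpen ∨ alarm: {DoorClosed, Ground, Floor2, Moving}.
States satisfying AF (doorOpen ∨ alarm): {DoorClosed, Ground, DoorOpen, Floor2, Moving}.

{DoorClosed, Ground, DoorOpen, Floor2, Moving}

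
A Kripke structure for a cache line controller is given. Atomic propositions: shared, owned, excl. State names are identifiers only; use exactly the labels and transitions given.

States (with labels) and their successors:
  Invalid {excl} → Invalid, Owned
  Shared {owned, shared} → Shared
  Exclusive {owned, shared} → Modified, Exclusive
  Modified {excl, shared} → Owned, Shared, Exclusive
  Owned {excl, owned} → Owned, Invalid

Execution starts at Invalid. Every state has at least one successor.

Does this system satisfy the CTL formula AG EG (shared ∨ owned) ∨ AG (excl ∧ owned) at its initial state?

Violated

States satisfying EG (shared ∨ owned): {Shared, Exclusive, Modified, Owned}.
States satisfying AG EG (shared ∨ owned): {Shared}.
States satisfying excl ∧ owned: {Owned}.
States satisfying AG (excl ∧ owned): ∅.
States satisfying AG EG (shared ∨ owned) ∨ AG (excl ∧ owned): {Shared}.
Invalid ∉ Sat(AG EG (shared ∨ owned) ∨ AG (excl ∧ owned)).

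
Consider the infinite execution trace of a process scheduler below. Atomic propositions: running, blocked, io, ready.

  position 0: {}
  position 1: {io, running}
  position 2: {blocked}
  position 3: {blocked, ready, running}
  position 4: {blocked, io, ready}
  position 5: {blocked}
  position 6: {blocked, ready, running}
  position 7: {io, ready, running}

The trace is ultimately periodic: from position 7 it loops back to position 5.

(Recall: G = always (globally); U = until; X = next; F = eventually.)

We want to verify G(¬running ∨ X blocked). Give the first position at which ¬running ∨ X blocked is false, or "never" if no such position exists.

Check ¬running ∨ X blocked at each position in order: 0 ✓, 1 ✓, 2 ✓, 3 ✓, 4 ✓, 5 ✓.
At position 6 the labels are {blocked, ready, running} and the next position 7 has {io, ready, running}, so ¬running ∨ X blocked is false there. This is the first violation.

6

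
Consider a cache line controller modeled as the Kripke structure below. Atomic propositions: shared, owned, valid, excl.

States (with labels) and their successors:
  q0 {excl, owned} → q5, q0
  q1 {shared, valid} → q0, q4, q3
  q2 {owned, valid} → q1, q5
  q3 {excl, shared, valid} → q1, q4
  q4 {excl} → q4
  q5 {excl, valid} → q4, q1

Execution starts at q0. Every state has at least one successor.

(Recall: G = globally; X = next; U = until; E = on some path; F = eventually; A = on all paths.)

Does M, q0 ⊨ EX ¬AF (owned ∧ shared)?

Yes

States satisfying ¬AF (owned ∧ shared): {q0, q1, q2, q3, q4, q5}.
States satisfying EX ¬AF (owned ∧ shared): {q0, q1, q2, q3, q4, q5}.
q0 ∈ Sat(EX ¬AF (owned ∧ shared)).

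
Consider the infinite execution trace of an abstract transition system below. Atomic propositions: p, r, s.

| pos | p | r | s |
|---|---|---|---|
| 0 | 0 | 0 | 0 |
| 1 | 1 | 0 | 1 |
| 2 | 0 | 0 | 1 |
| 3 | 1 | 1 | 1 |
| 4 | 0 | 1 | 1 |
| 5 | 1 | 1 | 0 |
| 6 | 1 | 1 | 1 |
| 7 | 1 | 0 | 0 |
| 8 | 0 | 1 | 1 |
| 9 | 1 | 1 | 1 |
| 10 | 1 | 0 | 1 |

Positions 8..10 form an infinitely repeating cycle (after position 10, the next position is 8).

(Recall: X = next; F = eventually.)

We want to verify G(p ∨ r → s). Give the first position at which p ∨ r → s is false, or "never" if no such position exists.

Check p ∨ r → s at each position in order: 0 ✓, 1 ✓, 2 ✓, 3 ✓, 4 ✓.
At position 5 the labels are {p, r}, so p ∨ r → s is false there. This is the first violation.

5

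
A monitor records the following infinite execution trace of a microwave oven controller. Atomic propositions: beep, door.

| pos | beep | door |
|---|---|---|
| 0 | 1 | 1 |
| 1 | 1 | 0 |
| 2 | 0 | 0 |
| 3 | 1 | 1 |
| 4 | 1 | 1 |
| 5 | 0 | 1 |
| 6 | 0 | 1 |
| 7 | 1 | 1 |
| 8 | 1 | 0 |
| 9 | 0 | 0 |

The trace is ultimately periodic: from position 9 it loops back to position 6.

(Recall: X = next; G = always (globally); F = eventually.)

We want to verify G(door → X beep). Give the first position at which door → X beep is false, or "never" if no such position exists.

4

Check door → X beep at each position in order: 0 ✓, 1 ✓, 2 ✓, 3 ✓.
At position 4 the labels are {beep, door} and the next position 5 has {door}, so door → X beep is false there. This is the first violation.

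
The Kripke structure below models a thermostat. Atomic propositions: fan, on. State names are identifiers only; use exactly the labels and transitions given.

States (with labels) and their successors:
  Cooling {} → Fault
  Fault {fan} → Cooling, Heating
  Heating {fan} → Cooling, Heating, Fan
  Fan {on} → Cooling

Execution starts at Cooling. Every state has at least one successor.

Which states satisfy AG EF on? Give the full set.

States satisfying EF on: {Cooling, Fault, Heating, Fan}.
States satisfying AG EF on: {Cooling, Fault, Heating, Fan}.

{Cooling, Fault, Heating, Fan}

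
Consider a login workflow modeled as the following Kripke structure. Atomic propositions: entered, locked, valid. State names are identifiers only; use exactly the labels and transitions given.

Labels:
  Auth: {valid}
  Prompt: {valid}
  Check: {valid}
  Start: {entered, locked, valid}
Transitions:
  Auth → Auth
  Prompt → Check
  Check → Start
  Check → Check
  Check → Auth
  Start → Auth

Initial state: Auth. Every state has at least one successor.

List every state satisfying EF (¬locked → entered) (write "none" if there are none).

{Prompt, Check, Start}

States satisfying ¬locked → entered: {Start}.
States satisfying EF (¬locked → entered): {Prompt, Check, Start}.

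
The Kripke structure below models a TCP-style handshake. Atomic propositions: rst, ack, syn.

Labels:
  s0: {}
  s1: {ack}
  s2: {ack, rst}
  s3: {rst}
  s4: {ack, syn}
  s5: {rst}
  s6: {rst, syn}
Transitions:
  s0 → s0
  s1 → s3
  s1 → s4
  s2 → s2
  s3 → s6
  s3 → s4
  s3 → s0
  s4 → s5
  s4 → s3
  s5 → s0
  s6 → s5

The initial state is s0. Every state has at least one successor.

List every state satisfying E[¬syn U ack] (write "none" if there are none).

States satisfying ¬syn: {s0, s1, s2, s3, s5}.
States satisfying ack: {s1, s2, s4}.
States satisfying E[¬syn U ack]: {s1, s2, s3, s4}.

{s1, s2, s3, s4}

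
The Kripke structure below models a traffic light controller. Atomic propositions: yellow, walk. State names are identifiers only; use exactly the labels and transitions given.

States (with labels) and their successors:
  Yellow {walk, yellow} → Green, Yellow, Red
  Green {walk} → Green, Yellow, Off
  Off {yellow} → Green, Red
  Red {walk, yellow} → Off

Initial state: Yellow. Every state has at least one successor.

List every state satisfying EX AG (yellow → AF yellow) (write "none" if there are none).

States satisfying AG (yellow → AF yellow): {Yellow, Green, Off, Red}.
States satisfying EX AG (yellow → AF yellow): {Yellow, Green, Off, Red}.

{Yellow, Green, Off, Red}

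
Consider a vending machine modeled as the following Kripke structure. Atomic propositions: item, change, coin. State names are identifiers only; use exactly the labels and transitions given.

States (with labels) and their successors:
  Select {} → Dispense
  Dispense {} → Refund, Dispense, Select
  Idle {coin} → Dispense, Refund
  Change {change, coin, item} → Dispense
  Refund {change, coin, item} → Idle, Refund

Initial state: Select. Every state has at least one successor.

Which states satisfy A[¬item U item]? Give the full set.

States satisfying ¬item: {Select, Dispense, Idle}.
States satisfying item: {Change, Refund}.
States satisfying A[¬item U item]: {Change, Refund}.

{Change, Refund}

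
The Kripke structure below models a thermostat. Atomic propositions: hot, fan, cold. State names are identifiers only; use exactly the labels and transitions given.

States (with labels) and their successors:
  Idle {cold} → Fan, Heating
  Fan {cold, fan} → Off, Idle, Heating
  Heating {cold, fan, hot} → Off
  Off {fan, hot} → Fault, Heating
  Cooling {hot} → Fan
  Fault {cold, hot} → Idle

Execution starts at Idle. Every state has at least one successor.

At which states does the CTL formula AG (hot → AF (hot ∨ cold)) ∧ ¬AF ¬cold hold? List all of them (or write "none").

{Idle, Fan, Fault}

States satisfying hot → AF (hot ∨ cold): {Idle, Fan, Heating, Off, Cooling, Fault}.
States satisfying AG (hot → AF (hot ∨ cold)): {Idle, Fan, Heating, Off, Cooling, Fault}.
States satisfying ¬cold: {Off, Cooling}.
States satisfying AF ¬cold: {Heating, Off, Cooling}.
States satisfying ¬AF ¬cold: {Idle, Fan, Fault}.
States satisfying AG (hot → AF (hot ∨ cold)) ∧ ¬AF ¬cold: {Idle, Fan, Fault}.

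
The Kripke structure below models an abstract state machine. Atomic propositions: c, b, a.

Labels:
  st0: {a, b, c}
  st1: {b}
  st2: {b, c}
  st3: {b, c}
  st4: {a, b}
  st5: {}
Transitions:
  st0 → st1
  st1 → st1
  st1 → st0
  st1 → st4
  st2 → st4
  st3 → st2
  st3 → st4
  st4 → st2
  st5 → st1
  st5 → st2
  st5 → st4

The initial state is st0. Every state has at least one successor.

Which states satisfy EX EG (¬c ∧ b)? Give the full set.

States satisfying EG (¬c ∧ b): {st1}.
States satisfying EX EG (¬c ∧ b): {st0, st1, st5}.

{st0, st1, st5}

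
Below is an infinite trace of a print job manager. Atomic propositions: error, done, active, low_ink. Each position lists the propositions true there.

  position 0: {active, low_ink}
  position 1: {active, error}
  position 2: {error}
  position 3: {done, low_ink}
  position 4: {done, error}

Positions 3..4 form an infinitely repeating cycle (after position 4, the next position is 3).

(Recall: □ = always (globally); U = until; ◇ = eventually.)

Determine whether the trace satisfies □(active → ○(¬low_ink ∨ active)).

active → ○(¬low_ink ∨ active) holds at every position 0..4, and those are all positions ever visited, so □(active → ○(¬low_ink ∨ active)) holds.
Positions where active holds: 0, 1.
Check ○(¬low_ink ∨ active) at each: 0→ok, 1→ok.

Satisfied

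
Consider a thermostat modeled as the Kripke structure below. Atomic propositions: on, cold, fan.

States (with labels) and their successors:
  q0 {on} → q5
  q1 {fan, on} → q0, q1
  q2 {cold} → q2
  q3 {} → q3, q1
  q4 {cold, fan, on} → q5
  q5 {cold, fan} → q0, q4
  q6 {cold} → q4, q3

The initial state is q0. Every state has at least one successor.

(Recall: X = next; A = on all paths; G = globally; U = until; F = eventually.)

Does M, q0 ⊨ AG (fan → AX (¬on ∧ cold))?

States satisfying fan → AX (¬on ∧ cold): {q0, q2, q3, q4, q6}.
States satisfying AG (fan → AX (¬on ∧ cold)): {q2}.
q5 is reachable from q0 and violates fan → AX (¬on ∧ cold), so AG fails at q0.
q0 ∉ Sat(AG (fan → AX (¬on ∧ cold))).

Does not hold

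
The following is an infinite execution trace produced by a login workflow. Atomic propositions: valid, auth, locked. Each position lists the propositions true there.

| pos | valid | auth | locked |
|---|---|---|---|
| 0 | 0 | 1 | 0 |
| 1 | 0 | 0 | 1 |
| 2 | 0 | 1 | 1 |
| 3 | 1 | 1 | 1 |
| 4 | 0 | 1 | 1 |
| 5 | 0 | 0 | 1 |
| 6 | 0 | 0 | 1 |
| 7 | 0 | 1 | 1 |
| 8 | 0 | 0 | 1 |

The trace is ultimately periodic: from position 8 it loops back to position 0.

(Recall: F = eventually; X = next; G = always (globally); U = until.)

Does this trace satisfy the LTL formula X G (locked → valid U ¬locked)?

The position after 0 is 1; G (locked → valid U ¬locked) is false there.

Violated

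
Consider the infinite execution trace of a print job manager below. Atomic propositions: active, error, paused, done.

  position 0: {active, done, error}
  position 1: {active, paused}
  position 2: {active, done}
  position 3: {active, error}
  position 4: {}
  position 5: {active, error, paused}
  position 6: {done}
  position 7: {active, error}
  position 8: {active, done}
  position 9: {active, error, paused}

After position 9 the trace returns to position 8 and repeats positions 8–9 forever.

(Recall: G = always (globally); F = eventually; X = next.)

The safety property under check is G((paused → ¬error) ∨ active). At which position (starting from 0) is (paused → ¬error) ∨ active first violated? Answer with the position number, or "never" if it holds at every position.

never

(paused → ¬error) ∨ active holds at every position 0..9, and those are all the positions the trace ever visits, so the invariant G((paused → ¬error) ∨ active) is never violated.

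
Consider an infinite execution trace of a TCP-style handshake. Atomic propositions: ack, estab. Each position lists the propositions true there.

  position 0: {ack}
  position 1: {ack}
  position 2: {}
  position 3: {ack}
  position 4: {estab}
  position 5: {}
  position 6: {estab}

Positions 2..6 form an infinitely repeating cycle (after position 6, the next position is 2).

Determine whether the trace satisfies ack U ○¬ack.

Walking from position 0: ○¬ack first holds at position 1, and ack holds at every earlier position along the way, so ack U ○¬ack holds.

Satisfied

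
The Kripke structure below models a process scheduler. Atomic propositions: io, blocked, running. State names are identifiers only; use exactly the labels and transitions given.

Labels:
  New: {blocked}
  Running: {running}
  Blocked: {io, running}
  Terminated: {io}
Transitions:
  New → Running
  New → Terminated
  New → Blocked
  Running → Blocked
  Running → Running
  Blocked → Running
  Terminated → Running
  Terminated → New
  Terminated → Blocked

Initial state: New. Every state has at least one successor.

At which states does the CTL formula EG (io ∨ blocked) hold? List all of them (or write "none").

States satisfying io ∨ blocked: {New, Blocked, Terminated}.
States satisfying EG (io ∨ blocked): {New, Terminated}.

{New, Terminated}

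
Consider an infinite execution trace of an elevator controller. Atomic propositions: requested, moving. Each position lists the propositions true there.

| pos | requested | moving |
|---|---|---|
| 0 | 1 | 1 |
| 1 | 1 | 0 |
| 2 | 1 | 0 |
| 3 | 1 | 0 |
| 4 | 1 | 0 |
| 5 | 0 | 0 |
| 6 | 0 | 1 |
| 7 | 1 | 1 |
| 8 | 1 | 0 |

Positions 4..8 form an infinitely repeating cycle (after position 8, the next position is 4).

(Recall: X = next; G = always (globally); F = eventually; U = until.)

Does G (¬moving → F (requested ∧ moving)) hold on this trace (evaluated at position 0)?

¬moving → F (requested ∧ moving) holds at every position 0..8, and those are all positions ever visited, so G (¬moving → F (requested ∧ moving)) holds.
Positions where ¬moving holds: 1, 2, 3, 4, 5, 8.
Check F (requested ∧ moving) at each: 1→ok, 2→ok, 3→ok, 4→ok, 5→ok, 8→ok.

Satisfied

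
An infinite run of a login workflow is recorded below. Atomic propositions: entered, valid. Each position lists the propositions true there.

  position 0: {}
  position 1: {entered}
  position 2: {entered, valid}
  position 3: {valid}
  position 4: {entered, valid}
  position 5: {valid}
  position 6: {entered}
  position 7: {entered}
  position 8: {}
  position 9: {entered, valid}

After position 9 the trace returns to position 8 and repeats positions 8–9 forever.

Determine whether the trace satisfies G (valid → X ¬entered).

valid → X ¬entered must hold at every position from 0 onward. It fails at position 3, so G (valid → X ¬entered) is false.
Positions where valid holds: 2, 3, 4, 5, 9.
Check X ¬entered at each: 2→ok, 3→fails, 4→ok, 5→fails, 9→ok.

Violated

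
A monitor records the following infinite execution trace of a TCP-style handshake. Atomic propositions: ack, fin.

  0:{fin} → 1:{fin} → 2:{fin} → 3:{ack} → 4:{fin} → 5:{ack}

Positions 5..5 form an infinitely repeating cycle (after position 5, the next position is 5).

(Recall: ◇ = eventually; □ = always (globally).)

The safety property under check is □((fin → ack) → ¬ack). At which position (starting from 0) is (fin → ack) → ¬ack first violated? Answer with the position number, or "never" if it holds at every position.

Check (fin → ack) → ¬ack at each position in order: 0 ✓, 1 ✓, 2 ✓.
At position 3 the labels are {ack}, so (fin → ack) → ¬ack is false there. This is the first violation.

3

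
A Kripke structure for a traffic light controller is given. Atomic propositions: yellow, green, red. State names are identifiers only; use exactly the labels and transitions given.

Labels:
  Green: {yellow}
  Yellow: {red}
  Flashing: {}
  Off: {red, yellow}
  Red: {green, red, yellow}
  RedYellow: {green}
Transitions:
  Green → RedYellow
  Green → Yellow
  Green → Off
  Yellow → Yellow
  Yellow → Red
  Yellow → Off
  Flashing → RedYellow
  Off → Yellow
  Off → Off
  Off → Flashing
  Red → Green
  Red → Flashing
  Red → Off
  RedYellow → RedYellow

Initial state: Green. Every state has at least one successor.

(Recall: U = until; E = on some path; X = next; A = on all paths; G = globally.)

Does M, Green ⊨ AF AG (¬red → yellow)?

Violated

States satisfying AG (¬red → yellow): ∅.
States satisfying AF AG (¬red → yellow): ∅.
There is a path from Green along which AG (¬red → yellow) never holds.
Green ∉ Sat(AF AG (¬red → yellow)).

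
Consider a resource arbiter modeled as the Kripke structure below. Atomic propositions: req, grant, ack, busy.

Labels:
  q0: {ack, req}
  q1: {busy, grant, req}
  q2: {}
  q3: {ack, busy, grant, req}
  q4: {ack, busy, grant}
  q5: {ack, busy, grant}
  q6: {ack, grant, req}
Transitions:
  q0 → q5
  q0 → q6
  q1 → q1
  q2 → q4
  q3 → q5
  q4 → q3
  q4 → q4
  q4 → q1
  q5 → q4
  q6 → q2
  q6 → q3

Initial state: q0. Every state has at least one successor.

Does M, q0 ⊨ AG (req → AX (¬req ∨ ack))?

Does not hold

States satisfying req → AX (¬req ∨ ack): {q0, q2, q3, q4, q5, q6}.
States satisfying AG (req → AX (¬req ∨ ack)): ∅.
q1 is reachable from q0 and violates req → AX (¬req ∨ ack), so AG fails at q0.
q0 ∉ Sat(AG (req → AX (¬req ∨ ack))).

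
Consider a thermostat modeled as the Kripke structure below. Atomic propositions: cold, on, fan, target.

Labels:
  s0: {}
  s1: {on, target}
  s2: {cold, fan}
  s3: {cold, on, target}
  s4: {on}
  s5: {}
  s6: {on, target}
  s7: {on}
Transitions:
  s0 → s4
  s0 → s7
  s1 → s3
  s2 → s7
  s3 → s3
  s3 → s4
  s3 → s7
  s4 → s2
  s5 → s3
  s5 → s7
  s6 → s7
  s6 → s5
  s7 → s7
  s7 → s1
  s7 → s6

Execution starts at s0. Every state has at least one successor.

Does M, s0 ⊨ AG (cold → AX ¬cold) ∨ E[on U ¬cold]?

Yes

States satisfying cold → AX ¬cold: {s0, s1, s2, s4, s5, s6, s7}.
States satisfying AG (cold → AX ¬cold): ∅.
States satisfying on: {s1, s3, s4, s6, s7}.
States satisfying ¬cold: {s0, s1, s4, s5, s6, s7}.
States satisfying E[on U ¬cold]: {s0, s1, s3, s4, s5, s6, s7}.
States satisfying AG (cold → AX ¬cold) ∨ E[on U ¬cold]: {s0, s1, s3, s4, s5, s6, s7}.
s0 ∈ Sat(AG (cold → AX ¬cold) ∨ E[on U ¬cold]).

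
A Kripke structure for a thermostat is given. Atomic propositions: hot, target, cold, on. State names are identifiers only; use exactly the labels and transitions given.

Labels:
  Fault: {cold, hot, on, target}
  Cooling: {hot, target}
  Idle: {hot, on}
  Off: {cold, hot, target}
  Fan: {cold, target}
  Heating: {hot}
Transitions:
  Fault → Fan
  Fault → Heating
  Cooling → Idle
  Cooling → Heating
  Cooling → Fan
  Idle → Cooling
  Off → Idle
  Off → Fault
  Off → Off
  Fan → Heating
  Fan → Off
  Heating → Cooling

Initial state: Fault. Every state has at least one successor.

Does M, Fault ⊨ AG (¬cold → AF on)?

Does not hold

States satisfying ¬cold → AF on: {Fault, Idle, Off, Fan}.
States satisfying AG (¬cold → AF on): ∅.
Cooling is reachable from Fault and violates ¬cold → AF on, so AG fails at Fault.
Fault ∉ Sat(AG (¬cold → AF on)).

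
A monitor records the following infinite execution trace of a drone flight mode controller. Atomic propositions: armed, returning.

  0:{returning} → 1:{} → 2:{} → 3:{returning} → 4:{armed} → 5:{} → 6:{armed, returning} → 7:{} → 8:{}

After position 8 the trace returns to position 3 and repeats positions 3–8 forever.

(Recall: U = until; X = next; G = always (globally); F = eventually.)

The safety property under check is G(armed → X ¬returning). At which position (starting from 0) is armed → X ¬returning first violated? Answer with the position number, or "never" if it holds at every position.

never

armed → X ¬returning holds at every position 0..8, and those are all the positions the trace ever visits, so the invariant G(armed → X ¬returning) is never violated.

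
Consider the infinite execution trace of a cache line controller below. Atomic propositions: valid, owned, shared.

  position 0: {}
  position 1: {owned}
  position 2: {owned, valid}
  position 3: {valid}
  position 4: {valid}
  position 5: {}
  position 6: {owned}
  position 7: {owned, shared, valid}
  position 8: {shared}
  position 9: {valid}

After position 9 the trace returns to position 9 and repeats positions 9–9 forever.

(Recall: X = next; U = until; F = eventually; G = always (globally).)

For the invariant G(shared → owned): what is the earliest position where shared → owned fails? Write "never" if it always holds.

8

Check shared → owned at each position in order: 0 ✓, 1 ✓, 2 ✓, 3 ✓, 4 ✓, 5 ✓, 6 ✓, 7 ✓.
At position 8 the labels are {shared}, so shared → owned is false there. This is the first violation.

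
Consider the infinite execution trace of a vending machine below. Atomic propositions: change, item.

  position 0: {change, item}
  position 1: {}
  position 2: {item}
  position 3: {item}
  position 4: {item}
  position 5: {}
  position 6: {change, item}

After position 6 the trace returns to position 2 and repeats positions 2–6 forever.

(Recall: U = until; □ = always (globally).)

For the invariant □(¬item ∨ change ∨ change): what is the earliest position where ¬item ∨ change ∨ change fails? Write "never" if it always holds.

2

Check ¬item ∨ change ∨ change at each position in order: 0 ✓, 1 ✓.
At position 2 the labels are {item}, so ¬item ∨ change ∨ change is false there. This is the first violation.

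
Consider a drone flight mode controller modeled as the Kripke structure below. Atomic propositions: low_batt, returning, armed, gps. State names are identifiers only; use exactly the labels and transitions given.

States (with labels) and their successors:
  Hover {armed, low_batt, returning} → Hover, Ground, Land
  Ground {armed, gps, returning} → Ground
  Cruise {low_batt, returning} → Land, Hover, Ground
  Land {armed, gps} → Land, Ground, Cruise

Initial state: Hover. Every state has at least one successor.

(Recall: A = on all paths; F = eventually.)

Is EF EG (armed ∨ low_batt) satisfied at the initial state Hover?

Holds

States satisfying EG (armed ∨ low_batt): {Hover, Ground, Cruise, Land}.
States satisfying EF EG (armed ∨ low_batt): {Hover, Ground, Cruise, Land}.
Some path from Hover reaches a state where EG (armed ∨ low_batt) holds.
Hover ∈ Sat(EF EG (armed ∨ low_batt)).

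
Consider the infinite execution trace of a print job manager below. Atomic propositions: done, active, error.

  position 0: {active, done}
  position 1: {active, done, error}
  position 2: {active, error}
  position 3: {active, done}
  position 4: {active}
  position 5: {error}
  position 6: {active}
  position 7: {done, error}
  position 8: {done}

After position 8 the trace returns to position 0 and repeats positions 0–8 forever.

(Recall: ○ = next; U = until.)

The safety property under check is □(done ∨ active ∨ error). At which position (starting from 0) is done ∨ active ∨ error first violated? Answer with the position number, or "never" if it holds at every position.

never

done ∨ active ∨ error holds at every position 0..8, and those are all the positions the trace ever visits, so the invariant □(done ∨ active ∨ error) is never violated.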